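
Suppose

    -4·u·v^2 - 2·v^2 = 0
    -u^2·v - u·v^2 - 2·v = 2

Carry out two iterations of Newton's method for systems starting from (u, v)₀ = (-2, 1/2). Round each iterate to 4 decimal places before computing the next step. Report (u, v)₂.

(-1.3343, 0.9785)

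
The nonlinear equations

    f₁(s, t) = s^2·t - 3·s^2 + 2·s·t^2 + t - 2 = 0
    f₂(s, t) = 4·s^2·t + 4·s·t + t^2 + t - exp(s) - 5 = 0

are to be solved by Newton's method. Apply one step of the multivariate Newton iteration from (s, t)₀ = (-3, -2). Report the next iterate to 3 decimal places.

At (-3, -2): F = (-73.000, -51.04979).
Jacobian J = [[2·s·t - 6·s + 2·t^2, s^2 + 4·s·t + 1], [8·s·t + 4·t - exp(s), 4·s^2 + 4·s + 2·t + 1]].
At the point, J = [[38.000, 34.000], [39.95021, 21.000]] (det J = -560.30724).
Solving J·Δ = −F gives Δ = (0.362, 1.743).
Then the next iterate is (s, t)₁ = (-2.638, -0.257).

(-2.638, -0.257)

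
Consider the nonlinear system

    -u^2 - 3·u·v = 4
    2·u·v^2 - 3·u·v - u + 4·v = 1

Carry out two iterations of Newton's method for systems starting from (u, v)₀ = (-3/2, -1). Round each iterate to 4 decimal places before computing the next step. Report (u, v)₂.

(2.0814, -0.7372)

At (-3/2, -1): F = (-10.7500, -11.0000).
Jacobian J = [[-2·u - 3·v, -3·u], [2·v^2 - 3·v - 1, 4·u·v - 3·u + 4]].
At the point, J = [[6.0000, 4.5000], [4.0000, 14.5000]] (det J = 69.0000).
Solving J·Δ = −F gives Δ = (1.5417, 0.3333).
Then the next iterate is (u, v)₁ = (0.0417, -0.6667).
Round to (0.0417, -0.6667) and repeat: F = (-3.918335, -3.588025), J = [[1.9167, -0.1251], [1.889078, 3.763694]].
Δ = (2.0397, -0.0705), so (u, v)₂ = (2.0814, -0.7372).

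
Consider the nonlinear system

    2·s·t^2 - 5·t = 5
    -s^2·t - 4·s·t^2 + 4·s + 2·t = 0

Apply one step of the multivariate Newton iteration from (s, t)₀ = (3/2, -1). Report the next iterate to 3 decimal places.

(0.827, -0.850)

At (3/2, -1): F = (3.000, 0.250).
Jacobian J = [[2·t^2, 4·s·t - 5], [-2·s·t - 4·t^2 + 4, -s^2 - 8·s·t + 2]].
At the point, J = [[2.000, -11.000], [3.000, 11.750]] (det J = 56.500).
Solving J·Δ = −F gives Δ = (-0.673, 0.150).
Then the next iterate is (s, t)₁ = (0.827, -0.850).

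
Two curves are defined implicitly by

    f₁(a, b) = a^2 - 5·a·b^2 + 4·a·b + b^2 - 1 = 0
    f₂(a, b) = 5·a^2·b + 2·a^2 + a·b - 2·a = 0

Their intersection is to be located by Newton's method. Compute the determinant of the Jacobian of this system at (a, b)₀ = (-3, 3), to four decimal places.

6846.0000

J = [[2·a - 5·b^2 + 4·b, -10·a·b + 4·a + 2·b], [10·a·b + 4·a + b - 2, 5·a^2 + a]].
At the point, J = [[-39.0000, 84.0000], [-101.0000, 42.0000]].
det J = 6846.0000.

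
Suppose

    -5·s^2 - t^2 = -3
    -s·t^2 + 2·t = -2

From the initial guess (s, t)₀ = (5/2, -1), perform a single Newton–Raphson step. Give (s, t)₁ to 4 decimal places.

(1.3454, -0.8078)

At (5/2, -1): F = (-29.2500, -2.5000).
Jacobian J = [[-10·s, -2·t], [-t^2, -2·s·t + 2]].
At the point, J = [[-25.0000, 2.0000], [-1.0000, 7.0000]] (det J = -173.0000).
Solving J·Δ = −F gives Δ = (-1.1546, 0.1922).
Then the next iterate is (s, t)₁ = (1.3454, -0.8078).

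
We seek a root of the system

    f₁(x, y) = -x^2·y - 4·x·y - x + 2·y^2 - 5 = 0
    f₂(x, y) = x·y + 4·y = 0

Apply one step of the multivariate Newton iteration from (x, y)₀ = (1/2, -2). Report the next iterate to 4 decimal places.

(3.5375, 1.3500)

At (1/2, -2): F = (7.0000, -9.0000).
Jacobian J = [[-2·x·y - 4·y - 1, -x^2 - 4·x + 4·y], [y, x + 4]].
At the point, J = [[9.0000, -10.2500], [-2.0000, 4.5000]] (det J = 20.0000).
Solving J·Δ = −F gives Δ = (3.0375, 3.3500).
Then the next iterate is (x, y)₁ = (3.5375, 1.3500).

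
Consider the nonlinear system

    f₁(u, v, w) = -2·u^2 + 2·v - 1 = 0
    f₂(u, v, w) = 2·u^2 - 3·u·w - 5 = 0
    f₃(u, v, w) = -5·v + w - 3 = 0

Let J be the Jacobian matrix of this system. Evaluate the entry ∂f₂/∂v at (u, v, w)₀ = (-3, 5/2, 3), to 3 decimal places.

∂f₂/∂v = 0.
At (-3, 5/2, 3) this is 0.000.

0.000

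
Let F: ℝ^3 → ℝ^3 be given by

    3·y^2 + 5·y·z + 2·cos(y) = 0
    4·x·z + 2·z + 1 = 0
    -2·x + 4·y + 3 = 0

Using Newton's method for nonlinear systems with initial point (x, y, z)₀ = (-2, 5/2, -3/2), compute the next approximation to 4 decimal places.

At (-2, 5/2, -3/2): F = (-1.602287, 10.0000, 17.0000).
Jacobian J = [[0, 6·y + 5·z - 2·sin(y), 5·y], [4·z, 0, 4·x + 2], [-2, 4, 0]].
At the point, J = [[0.0000, 6.303056, 12.5000], [-6.0000, 0.0000, -6.0000], [-2.0000, 4.0000, 0.0000]] (det J = -224.363331).
Solving J·Δ = −F gives Δ = (-0.8084, -4.6542, 2.4750).
Then the next iterate is (x, y, z)₁ = (-2.8084, -2.1542, 0.9750).

(-2.8084, -2.1542, 0.9750)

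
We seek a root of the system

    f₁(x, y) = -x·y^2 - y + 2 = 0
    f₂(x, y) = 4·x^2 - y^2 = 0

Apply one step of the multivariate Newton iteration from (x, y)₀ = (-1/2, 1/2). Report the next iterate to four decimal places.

At (-1/2, 1/2): F = (1.6250, 0.7500).
Jacobian J = [[-y^2, -2·x·y - 1], [8·x, -2·y]].
At the point, J = [[-0.2500, -0.5000], [-4.0000, -1.0000]] (det J = -1.7500).
Solving J·Δ = −F gives Δ = (-0.7143, 3.6071).
Then the next iterate is (x, y)₁ = (-1.2143, 4.1071).

(-1.2143, 4.1071)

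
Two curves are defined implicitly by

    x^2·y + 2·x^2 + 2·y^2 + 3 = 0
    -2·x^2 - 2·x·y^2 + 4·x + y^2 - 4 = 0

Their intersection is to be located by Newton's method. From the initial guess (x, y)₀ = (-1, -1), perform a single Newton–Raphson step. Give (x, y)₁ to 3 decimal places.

(0.900, -0.267)

At (-1, -1): F = (6.000, -7.000).
Jacobian J = [[2·x·y + 4·x, x^2 + 4·y], [-4·x - 2·y^2 + 4, -4·x·y + 2·y]].
At the point, J = [[-2.000, -3.000], [6.000, -6.000]] (det J = 30.000).
Solving J·Δ = −F gives Δ = (1.900, 0.733).
Then the next iterate is (x, y)₁ = (0.900, -0.267).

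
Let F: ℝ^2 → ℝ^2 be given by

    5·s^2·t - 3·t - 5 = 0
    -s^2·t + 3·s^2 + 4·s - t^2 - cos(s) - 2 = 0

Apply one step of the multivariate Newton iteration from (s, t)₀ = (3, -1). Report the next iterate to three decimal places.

(1.351, -1.059)

At (3, -1): F = (-47.000, 45.98999).
Jacobian J = [[10·s·t, 5·s^2 - 3], [-2·s·t + 6·s + sin(s) + 4, -s^2 - 2·t]].
At the point, J = [[-30.000, 42.000], [28.14112, -7.000]] (det J = -971.92704).
Solving J·Δ = −F gives Δ = (-1.649, -0.059).
Then the next iterate is (s, t)₁ = (1.351, -1.059).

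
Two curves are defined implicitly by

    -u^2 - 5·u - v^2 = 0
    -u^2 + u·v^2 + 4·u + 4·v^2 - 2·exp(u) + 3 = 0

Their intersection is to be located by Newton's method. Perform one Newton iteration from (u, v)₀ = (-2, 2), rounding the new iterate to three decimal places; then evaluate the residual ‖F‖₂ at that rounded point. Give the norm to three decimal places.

0.440

At (-2, 2): F = (2.000, -1.27067).
Jacobian J = [[-2·u - 5, -2·v], [-2·u + v^2 - 2·exp(u) + 4, 2·u·v + 8·v]].
At the point, J = [[-1.000, -4.000], [11.72933, 8.000]] (det J = 38.91732).
Solving J·Δ = −F gives Δ = (-0.281, 0.570).
Then the next iterate is (u, v)₁ = (-2.281, 2.570).
Re-evaluating at (-2.281, 2.570): F = (-0.40286, -0.17750), so ‖F‖₂ = 0.440.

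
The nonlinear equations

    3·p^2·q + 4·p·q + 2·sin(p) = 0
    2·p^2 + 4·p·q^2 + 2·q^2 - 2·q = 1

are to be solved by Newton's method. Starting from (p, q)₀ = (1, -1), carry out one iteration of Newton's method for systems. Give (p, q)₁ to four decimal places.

(0.8339, -0.4521)

At (1, -1): F = (-5.317058, 9.0000).
Jacobian J = [[6·p·q + 4·q + 2·cos(p), 3·p^2 + 4·p], [4·p + 4·q^2, 8·p·q + 4·q - 2]].
At the point, J = [[-8.919395, 7.0000], [8.0000, -14.0000]] (det J = 68.871535).
Solving J·Δ = −F gives Δ = (-0.1661, 0.5479).
Then the next iterate is (p, q)₁ = (0.8339, -0.4521).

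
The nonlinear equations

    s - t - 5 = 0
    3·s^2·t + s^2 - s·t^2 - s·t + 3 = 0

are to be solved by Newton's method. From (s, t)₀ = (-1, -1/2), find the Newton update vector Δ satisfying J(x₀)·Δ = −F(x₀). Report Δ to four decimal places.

(3.3529, -2.1471)

At (-1, -1/2): F = (-5.5000, 2.2500).
Jacobian J = [[1, -1], [6·s·t + 2·s - t^2 - t, 3·s^2 - 2·s·t - s]].
At the point, J = [[1.0000, -1.0000], [1.2500, 3.0000]] (det J = 4.2500).
Solving J·Δ = −F gives Δ = (3.3529, -2.1471).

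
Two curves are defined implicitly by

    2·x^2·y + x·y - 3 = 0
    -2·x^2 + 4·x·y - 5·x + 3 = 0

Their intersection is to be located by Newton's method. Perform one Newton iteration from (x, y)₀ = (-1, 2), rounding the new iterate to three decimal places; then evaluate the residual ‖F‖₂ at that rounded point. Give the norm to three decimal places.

1.643

At (-1, 2): F = (-1.000, -2.000).
Jacobian J = [[4·x·y + y, 2·x^2 + x], [-4·x + 4·y - 5, 4·x]].
At the point, J = [[-6.000, 1.000], [7.000, -4.000]] (det J = 17.000).
Solving J·Δ = −F gives Δ = (-0.353, -1.118).
Then the next iterate is (x, y)₁ = (-1.353, 0.882).
Re-evaluating at (-1.353, 0.882): F = (-0.96415, 1.33040), so ‖F‖₂ = 1.643.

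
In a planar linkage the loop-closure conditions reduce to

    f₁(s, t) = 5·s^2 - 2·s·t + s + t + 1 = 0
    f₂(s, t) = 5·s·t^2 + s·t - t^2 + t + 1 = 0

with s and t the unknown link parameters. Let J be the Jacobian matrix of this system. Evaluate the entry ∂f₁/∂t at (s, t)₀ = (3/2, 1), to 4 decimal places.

∂f₁/∂t = -2·s + 1.
At (3/2, 1) this is -2.0000.

-2.0000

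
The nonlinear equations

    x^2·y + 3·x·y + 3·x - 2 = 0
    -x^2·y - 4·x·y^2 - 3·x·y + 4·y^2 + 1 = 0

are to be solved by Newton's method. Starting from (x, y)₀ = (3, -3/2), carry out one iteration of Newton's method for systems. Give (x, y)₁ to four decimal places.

(0.9167, -1.6042)

At (3, -3/2): F = (-20.0000, 10.0000).
Jacobian J = [[2·x·y + 3·y + 3, x^2 + 3·x], [-2·x·y - 4·y^2 - 3·y, -x^2 - 8·x·y - 3·x + 8·y]].
At the point, J = [[-10.5000, 18.0000], [4.5000, 6.0000]] (det J = -144.0000).
Solving J·Δ = −F gives Δ = (-2.0833, -0.1042).
Then the next iterate is (x, y)₁ = (0.9167, -1.6042).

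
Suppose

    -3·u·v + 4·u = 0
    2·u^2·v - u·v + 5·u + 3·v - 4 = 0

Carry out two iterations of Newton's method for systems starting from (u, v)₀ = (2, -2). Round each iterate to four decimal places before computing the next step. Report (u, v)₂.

At (2, -2): F = (20.0000, -12.0000).
Jacobian J = [[-3·v + 4, -3·u], [4·u·v - v + 5, 2·u^2 - u + 3]].
At the point, J = [[10.0000, -6.0000], [-9.0000, 9.0000]] (det J = 36.0000).
Solving J·Δ = −F gives Δ = (-3.0000, -1.6667).
Then the next iterate is (u, v)₁ = (-1.0000, -3.6667).
Round to (-1.0000, -3.6667) and repeat: F = (-15.0001, -31.0002), J = [[15.0001, 3.0000], [23.3335, 6.0000]].
Δ = (-0.1500, 5.7500), so (u, v)₂ = (-1.1500, 2.0833).

(-1.1500, 2.0833)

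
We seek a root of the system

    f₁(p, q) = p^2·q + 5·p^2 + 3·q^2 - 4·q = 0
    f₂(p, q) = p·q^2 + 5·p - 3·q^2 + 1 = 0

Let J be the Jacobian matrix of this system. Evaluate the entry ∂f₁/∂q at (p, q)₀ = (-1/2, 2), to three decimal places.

8.250

∂f₁/∂q = p^2 + 6·q - 4.
At (-1/2, 2) this is 8.250.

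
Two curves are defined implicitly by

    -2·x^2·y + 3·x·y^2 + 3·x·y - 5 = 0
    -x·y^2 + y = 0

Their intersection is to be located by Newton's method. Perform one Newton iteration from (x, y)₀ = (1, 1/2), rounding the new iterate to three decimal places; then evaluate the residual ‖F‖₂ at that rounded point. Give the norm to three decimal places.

At (1, 1/2): F = (-3.750, 0.250).
Jacobian J = [[-4·x·y + 3·y^2 + 3·y, -2·x^2 + 6·x·y + 3·x], [-y^2, -2·x·y + 1]].
At the point, J = [[0.250, 4.000], [-0.250, 0.000]] (det J = 1.000).
Solving J·Δ = −F gives Δ = (1.000, 0.875).
Then the next iterate is (x, y)₁ = (2.000, 1.375).
Re-evaluating at (2.000, 1.375): F = (3.59375, -2.40625), so ‖F‖₂ = 4.325.

4.325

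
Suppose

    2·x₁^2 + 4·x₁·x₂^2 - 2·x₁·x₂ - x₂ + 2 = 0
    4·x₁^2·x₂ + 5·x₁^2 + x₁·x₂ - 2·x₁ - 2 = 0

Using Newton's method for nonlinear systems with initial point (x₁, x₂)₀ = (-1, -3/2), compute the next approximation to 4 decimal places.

At (-1, -3/2): F = (-6.5000, 0.5000).
Jacobian J = [[4·x₁ + 4·x₂^2 - 2·x₂, 8·x₁·x₂ - 2·x₁ - 1], [8·x₁·x₂ + 10·x₁ + x₂ - 2, 4·x₁^2 + x₁]].
At the point, J = [[8.0000, 13.0000], [-1.5000, 3.0000]] (det J = 43.5000).
Solving J·Δ = −F gives Δ = (0.5977, 0.1322).
Then the next iterate is (x₁, x₂)₁ = (-0.4023, -1.3678).

(-0.4023, -1.3678)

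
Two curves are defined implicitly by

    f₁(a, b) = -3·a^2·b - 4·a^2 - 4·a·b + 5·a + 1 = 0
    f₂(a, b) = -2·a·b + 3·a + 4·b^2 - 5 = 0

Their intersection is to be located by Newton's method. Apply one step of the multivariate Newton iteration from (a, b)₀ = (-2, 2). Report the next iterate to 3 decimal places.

(-1.174, 1.391)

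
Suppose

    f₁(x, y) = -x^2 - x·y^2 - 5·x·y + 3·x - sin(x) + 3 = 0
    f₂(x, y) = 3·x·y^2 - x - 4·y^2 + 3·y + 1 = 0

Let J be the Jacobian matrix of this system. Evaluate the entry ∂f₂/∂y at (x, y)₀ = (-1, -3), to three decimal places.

∂f₂/∂y = 6·x·y - 8·y + 3.
At (-1, -3) this is 45.000.

45.000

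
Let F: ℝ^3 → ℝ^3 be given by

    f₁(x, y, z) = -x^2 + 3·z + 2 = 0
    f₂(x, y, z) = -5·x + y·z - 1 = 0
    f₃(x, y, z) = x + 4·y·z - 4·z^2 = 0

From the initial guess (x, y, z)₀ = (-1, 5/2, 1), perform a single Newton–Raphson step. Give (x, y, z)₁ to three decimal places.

(-0.608, 1.949, -0.595)

At (-1, 5/2, 1): F = (4.000, 6.500, 5.000).
Jacobian J = [[-2·x, 0, 3], [-5, z, y], [1, 4·z, 4·y - 8·z]].
At the point, J = [[2.000, 0.000, 3.000], [-5.000, 1.000, 2.500], [1.000, 4.000, 2.000]] (det J = -79.000).
Solving J·Δ = −F gives Δ = (0.392, -0.551, -1.595).
Then the next iterate is (x, y, z)₁ = (-0.608, 1.949, -0.595).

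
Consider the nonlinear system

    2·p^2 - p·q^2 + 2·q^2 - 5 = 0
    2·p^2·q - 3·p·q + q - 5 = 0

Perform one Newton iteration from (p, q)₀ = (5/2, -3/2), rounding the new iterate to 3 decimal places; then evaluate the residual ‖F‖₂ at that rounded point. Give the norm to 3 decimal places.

At (5/2, -3/2): F = (6.375, -14.000).
Jacobian J = [[4·p - q^2, -2·p·q + 4·q], [4·p·q - 3·q, 2·p^2 - 3·p + 1]].
At the point, J = [[7.750, 1.500], [-10.500, 6.000]] (det J = 62.250).
Solving J·Δ = −F gives Δ = (-0.952, 0.668).
Then the next iterate is (p, q)₁ = (1.548, -0.832).
Re-evaluating at (1.548, -0.832): F = (0.10549, -5.95564), so ‖F‖₂ = 5.957.

5.957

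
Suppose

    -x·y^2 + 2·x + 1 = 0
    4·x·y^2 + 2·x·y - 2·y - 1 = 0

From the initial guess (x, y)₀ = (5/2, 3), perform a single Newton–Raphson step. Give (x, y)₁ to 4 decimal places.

At (5/2, 3): F = (-16.5000, 98.0000).
Jacobian J = [[-y^2 + 2, -2·x·y], [4·y^2 + 2·y, 8·x·y + 2·x - 2]].
At the point, J = [[-7.0000, -15.0000], [42.0000, 63.0000]] (det J = 189.0000).
Solving J·Δ = −F gives Δ = (-2.2778, -0.0370).
Then the next iterate is (x, y)₁ = (0.2222, 2.9630).

(0.2222, 2.9630)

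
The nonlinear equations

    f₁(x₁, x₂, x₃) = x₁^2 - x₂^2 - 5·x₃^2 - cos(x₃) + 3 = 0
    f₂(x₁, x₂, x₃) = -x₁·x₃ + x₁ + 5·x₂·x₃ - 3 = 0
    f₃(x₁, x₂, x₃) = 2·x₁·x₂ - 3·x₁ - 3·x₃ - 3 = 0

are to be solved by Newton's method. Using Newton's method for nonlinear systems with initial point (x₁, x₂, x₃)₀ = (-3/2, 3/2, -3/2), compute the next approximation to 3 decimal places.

(0.758, 1.024, -0.524)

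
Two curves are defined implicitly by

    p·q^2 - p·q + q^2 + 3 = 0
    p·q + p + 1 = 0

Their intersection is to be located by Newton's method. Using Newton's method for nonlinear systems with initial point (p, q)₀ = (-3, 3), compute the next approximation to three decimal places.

(1.500, 5.333)

At (-3, 3): F = (-6.000, -11.000).
Jacobian J = [[q^2 - q, 2·p·q - p + 2·q], [q + 1, p]].
At the point, J = [[6.000, -9.000], [4.000, -3.000]] (det J = 18.000).
Solving J·Δ = −F gives Δ = (4.500, 2.333).
Then the next iterate is (p, q)₁ = (1.500, 5.333).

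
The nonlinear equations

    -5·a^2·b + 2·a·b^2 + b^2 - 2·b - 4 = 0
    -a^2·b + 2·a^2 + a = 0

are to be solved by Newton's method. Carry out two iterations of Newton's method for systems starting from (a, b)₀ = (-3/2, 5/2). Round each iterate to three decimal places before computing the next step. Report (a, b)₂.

At (-3/2, 5/2): F = (-49.625, -2.625).
Jacobian J = [[-10·a·b + 2·b^2, -5·a^2 + 4·a·b + 2·b - 2], [-2·a·b + 4·a + 1, -a^2]].
At the point, J = [[50.000, -23.250], [2.500, -2.250]] (det J = -54.375).
Solving J·Δ = −F gives Δ = (0.931, -0.132).
Then the next iterate is (a, b)₁ = (-0.569, 2.368).
Round to (-0.569, 2.368) and repeat: F = (-13.34315, -0.68814), J = [[24.68877, -4.27237], [1.41878, -0.32376]].
Δ = (0.714, 1.005), so (a, b)₂ = (0.145, 3.373).

(0.145, 3.373)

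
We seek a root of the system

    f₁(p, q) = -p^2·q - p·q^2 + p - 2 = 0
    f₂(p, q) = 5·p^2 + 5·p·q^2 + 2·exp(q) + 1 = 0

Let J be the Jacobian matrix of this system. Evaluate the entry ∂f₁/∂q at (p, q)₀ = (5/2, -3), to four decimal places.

8.7500

∂f₁/∂q = -p^2 - 2·p·q.
At (5/2, -3) this is 8.7500.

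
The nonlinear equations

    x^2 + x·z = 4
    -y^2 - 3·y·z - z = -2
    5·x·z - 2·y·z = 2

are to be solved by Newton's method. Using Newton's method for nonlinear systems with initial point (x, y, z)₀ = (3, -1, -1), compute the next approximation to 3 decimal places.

At (3, -1, -1): F = (2.000, -1.000, -19.000).
Jacobian J = [[2·x + z, 0, x], [0, -2·y - 3·z, -3·y - 1], [5·z, -2·z, 5·x - 2·y]].
At the point, J = [[5.000, 0.000, 3.000], [0.000, 5.000, 2.000], [-5.000, 2.000, 17.000]] (det J = 480.000).
Solving J·Δ = −F gives Δ = (-0.919, -0.146, 0.865).
Then the next iterate is (x, y, z)₁ = (2.081, -1.146, -0.135).

(2.081, -1.146, -0.135)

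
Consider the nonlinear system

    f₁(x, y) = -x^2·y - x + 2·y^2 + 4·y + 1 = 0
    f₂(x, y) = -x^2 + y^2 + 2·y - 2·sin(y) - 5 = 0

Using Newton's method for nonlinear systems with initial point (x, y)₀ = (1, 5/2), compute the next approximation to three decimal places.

At (1, 5/2): F = (20.000, 4.05306).
Jacobian J = [[-2·x·y - 1, -x^2 + 4·y + 4], [-2·x, 2·y - 2·cos(y) + 2]].
At the point, J = [[-6.000, 13.000], [-2.000, 8.60229]] (det J = -25.61372).
Solving J·Δ = −F gives Δ = (4.660, 0.612).
Then the next iterate is (x, y)₁ = (5.660, 3.112).

(5.660, 3.112)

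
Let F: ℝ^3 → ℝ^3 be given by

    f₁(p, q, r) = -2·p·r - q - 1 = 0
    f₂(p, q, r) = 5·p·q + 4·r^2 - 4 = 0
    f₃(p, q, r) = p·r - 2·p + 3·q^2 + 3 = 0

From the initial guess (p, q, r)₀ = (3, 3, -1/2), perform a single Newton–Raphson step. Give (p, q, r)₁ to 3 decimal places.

At (3, 3, -1/2): F = (-1.000, 42.000, 22.500).
Jacobian J = [[-2·r, -1, -2·p], [5·q, 5·p, 8·r], [r - 2, 6·q, p]].
At the point, J = [[1.000, -1.000, -6.000], [15.000, 15.000, -4.000], [-2.500, 18.000, 3.000]] (det J = -1693.000).
Solving J·Δ = −F gives Δ = (-1.425, -1.420, -0.167).
Then the next iterate is (p, q, r)₁ = (1.575, 1.580, -0.667).

(1.575, 1.580, -0.667)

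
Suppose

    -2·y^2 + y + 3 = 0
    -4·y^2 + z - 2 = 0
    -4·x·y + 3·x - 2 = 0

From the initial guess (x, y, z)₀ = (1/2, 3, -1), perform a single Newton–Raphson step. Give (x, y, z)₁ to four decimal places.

(0.0202, 1.9091, 11.8182)

At (1/2, 3, -1): F = (-12.0000, -39.0000, -6.5000).
Jacobian J = [[0, -4·y + 1, 0], [0, -8·y, 1], [-4·y + 3, -4·x, 0]].
At the point, J = [[0.0000, -11.0000, 0.0000], [0.0000, -24.0000, 1.0000], [-9.0000, -2.0000, 0.0000]] (det J = 99.0000).
Solving J·Δ = −F gives Δ = (-0.4798, -1.0909, 12.8182).
Then the next iterate is (x, y, z)₁ = (0.0202, 1.9091, 11.8182).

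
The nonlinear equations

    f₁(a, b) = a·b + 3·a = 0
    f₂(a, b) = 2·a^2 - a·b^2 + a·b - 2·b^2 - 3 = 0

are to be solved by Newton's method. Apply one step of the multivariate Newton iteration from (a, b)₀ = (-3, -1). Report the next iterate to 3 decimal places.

(-1.327, -1.885)

At (-3, -1): F = (-6.000, 19.000).
Jacobian J = [[b + 3, a], [4·a - b^2 + b, -2·a·b + a - 4·b]].
At the point, J = [[2.000, -3.000], [-14.000, -5.000]] (det J = -52.000).
Solving J·Δ = −F gives Δ = (1.673, -0.885).
Then the next iterate is (a, b)₁ = (-1.327, -1.885).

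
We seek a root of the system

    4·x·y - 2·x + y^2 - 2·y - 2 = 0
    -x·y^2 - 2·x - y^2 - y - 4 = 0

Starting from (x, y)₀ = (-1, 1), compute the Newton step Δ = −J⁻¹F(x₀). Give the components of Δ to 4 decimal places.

(-0.5000, -1.5000)

At (-1, 1): F = (-5.0000, -3.0000).
Jacobian J = [[4·y - 2, 4·x + 2·y - 2], [-y^2 - 2, -2·x·y - 2·y - 1]].
At the point, J = [[2.0000, -4.0000], [-3.0000, -1.0000]] (det J = -14.0000).
Solving J·Δ = −F gives Δ = (-0.5000, -1.5000).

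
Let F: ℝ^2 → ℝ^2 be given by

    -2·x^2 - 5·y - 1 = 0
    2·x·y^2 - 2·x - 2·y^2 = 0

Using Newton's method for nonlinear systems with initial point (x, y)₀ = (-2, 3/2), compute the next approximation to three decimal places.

(-0.103, 1.236)

At (-2, 3/2): F = (-16.500, -9.500).
Jacobian J = [[-4·x, -5], [2·y^2 - 2, 4·x·y - 4·y]].
At the point, J = [[8.000, -5.000], [2.500, -18.000]] (det J = -131.500).
Solving J·Δ = −F gives Δ = (1.897, -0.264).
Then the next iterate is (x, y)₁ = (-0.103, 1.236).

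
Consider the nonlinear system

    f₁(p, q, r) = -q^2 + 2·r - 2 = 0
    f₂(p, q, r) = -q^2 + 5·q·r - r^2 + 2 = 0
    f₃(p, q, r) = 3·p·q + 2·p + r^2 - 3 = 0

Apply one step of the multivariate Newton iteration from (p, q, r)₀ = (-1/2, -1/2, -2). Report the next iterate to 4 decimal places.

At (-1/2, -1/2, -2): F = (-6.2500, 2.7500, 0.7500).
Jacobian J = [[0, -2·q, 2], [0, -2·q + 5·r, 5·q - 2·r], [3·q + 2, 3·p, 2·r]].
At the point, J = [[0.0000, 1.0000, 2.0000], [0.0000, -9.0000, 1.5000], [0.5000, -1.5000, -4.0000]] (det J = 9.7500).
Solving J·Δ = −F gives Δ = (22.7372, 0.7628, 2.7436).
Then the next iterate is (p, q, r)₁ = (22.2372, 0.2628, 0.7436).

(22.2372, 0.2628, 0.7436)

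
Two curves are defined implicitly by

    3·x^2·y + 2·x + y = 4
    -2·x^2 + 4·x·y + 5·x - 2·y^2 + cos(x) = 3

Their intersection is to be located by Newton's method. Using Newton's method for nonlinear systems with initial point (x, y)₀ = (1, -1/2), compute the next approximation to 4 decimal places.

(12.8321, 3.4580)

At (1, -1/2): F = (-4.0000, -1.959698).
Jacobian J = [[6·x·y + 2, 3·x^2 + 1], [-4·x + 4·y - sin(x) + 5, 4·x - 4·y]].
At the point, J = [[-1.0000, 4.0000], [-1.841471, 6.0000]] (det J = 1.365884).
Solving J·Δ = −F gives Δ = (11.8321, 3.9580).
Then the next iterate is (x, y)₁ = (12.8321, 3.4580).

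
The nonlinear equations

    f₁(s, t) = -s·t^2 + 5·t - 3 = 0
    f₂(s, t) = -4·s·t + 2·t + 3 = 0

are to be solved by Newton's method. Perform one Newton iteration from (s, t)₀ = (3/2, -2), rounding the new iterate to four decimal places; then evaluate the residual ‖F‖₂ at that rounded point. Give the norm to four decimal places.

6.8386

At (3/2, -2): F = (-19.0000, 11.0000).
Jacobian J = [[-t^2, -2·s·t + 5], [-4·t, -4·s + 2]].
At the point, J = [[-4.0000, 11.0000], [8.0000, -4.0000]] (det J = -72.0000).
Solving J·Δ = −F gives Δ = (-0.6250, 1.5000).
Then the next iterate is (s, t)₁ = (0.8750, -0.5000).
Re-evaluating at (0.8750, -0.5000): F = (-5.718750, 3.7500), so ‖F‖₂ = 6.8386.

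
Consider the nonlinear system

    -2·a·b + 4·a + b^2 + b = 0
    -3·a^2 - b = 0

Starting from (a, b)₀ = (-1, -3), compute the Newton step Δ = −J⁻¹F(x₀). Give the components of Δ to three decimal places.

At (-1, -3): F = (-4.000, 0.000).
Jacobian J = [[-2·b + 4, -2·a + 2·b + 1], [-6·a, -1]].
At the point, J = [[10.000, -3.000], [6.000, -1.000]] (det J = 8.000).
Solving J·Δ = −F gives Δ = (-0.500, -3.000).

(-0.500, -3.000)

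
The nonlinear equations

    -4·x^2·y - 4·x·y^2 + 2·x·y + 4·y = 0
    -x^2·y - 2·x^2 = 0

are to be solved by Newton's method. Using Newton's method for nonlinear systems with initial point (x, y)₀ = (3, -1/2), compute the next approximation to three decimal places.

(1.708, -0.708)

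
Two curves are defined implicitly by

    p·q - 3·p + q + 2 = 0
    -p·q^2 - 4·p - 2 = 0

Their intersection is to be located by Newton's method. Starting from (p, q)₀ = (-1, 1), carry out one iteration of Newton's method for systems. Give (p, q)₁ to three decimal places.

At (-1, 1): F = (5.000, 3.000).
Jacobian J = [[q - 3, p + 1], [-q^2 - 4, -2·p·q]].
At the point, J = [[-2.000, 0.000], [-5.000, 2.000]] (det J = -4.000).
Solving J·Δ = −F gives Δ = (2.500, 4.750).
Then the next iterate is (p, q)₁ = (1.500, 5.750).

(1.500, 5.750)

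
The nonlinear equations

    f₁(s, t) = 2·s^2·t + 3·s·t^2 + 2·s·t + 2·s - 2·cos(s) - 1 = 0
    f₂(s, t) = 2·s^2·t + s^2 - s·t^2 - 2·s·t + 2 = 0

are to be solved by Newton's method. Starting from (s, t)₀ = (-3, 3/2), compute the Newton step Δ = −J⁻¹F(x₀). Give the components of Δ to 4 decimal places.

At (-3, 3/2): F = (-7.270015, 53.7500).
Jacobian J = [[4·s·t + 3·t^2 + 2·t + 2·sin(s) + 2, 2·s^2 + 6·s·t + 2·s], [4·s·t + 2·s - t^2 - 2·t, 2·s^2 - 2·s·t - 2·s]].
At the point, J = [[-6.532240, -15.0000], [-29.2500, 33.0000]] (det J = -654.313921).
Solving J·Δ = −F gives Δ = (0.8655, -0.8616).

(0.8655, -0.8616)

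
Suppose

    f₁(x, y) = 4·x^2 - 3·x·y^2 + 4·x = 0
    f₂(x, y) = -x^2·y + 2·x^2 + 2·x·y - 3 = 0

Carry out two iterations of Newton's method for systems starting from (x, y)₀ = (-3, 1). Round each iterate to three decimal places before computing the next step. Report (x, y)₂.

(-1.351, 0.289)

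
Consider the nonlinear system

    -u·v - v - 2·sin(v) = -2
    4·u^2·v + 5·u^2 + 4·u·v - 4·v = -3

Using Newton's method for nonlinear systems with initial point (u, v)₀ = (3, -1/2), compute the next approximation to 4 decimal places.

(-0.2242, 0.0815)

At (3, -1/2): F = (4.958851, 26.0000).
Jacobian J = [[-v, -u - 2·cos(v) - 1], [8·u·v + 10·u + 4·v, 4·u^2 + 4·u - 4]].
At the point, J = [[0.5000, -5.755165], [16.0000, 44.0000]] (det J = 114.082642).
Solving J·Δ = −F gives Δ = (-3.2242, 0.5815).
Then the next iterate is (u, v)₁ = (-0.2242, 0.0815).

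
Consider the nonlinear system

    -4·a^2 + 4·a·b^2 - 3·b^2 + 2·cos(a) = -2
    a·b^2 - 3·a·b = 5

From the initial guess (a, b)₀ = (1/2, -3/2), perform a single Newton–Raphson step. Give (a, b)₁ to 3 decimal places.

At (1/2, -3/2): F = (0.50517, -1.625).
Jacobian J = [[-8·a + 4·b^2 - 2·sin(a), 8·a·b - 6·b], [b^2 - 3·b, 2·a·b - 3·a]].
At the point, J = [[4.04115, 3.000], [6.750, -3.000]] (det J = -32.37345).
Solving J·Δ = −F gives Δ = (0.104, -0.308).
Then the next iterate is (a, b)₁ = (0.604, -1.808).

(0.604, -1.808)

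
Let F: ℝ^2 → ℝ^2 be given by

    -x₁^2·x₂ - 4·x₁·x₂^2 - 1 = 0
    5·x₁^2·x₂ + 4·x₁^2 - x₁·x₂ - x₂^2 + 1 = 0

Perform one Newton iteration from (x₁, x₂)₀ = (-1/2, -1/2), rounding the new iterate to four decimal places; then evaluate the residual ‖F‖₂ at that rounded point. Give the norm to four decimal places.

0.1852

At (-1/2, -1/2): F = (-0.3750, 0.8750).
Jacobian J = [[-2·x₁·x₂ - 4·x₂^2, -x₁^2 - 8·x₁·x₂], [10·x₁·x₂ + 8·x₁ - x₂, 5·x₁^2 - x₁ - 2·x₂]].
At the point, J = [[-1.5000, -2.2500], [-1.0000, 2.7500]] (det J = -6.3750).
Solving J·Δ = −F gives Δ = (0.1471, -0.2647).
Then the next iterate is (x₁, x₂)₁ = (-0.3529, -0.7647).
Re-evaluating at (-0.3529, -0.7647): F = (-0.079310, 0.167352), so ‖F‖₂ = 0.1852.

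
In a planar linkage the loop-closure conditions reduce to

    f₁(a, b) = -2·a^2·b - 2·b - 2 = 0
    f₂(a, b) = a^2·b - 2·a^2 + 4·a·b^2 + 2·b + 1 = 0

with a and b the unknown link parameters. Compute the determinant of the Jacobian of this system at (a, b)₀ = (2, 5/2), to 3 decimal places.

-650.000

J = [[-4·a·b, -2·a^2 - 2], [2·a·b - 4·a + 4·b^2, a^2 + 8·a·b + 2]].
At the point, J = [[-20.000, -10.000], [27.000, 46.000]].
det J = -650.000.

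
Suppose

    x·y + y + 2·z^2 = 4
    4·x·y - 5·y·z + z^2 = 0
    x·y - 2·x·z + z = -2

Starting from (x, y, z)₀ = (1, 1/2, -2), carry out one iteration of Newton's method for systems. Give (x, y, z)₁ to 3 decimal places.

(0.204, 0.042, -1.539)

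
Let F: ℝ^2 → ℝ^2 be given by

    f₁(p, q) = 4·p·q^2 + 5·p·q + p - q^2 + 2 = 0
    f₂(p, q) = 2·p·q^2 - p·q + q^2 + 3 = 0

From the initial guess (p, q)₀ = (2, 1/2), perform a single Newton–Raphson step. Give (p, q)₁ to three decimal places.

At (2, 1/2): F = (10.750, 3.250).
Jacobian J = [[4·q^2 + 5·q + 1, 8·p·q + 5·p - 2·q], [2·q^2 - q, 4·p·q - p + 2·q]].
At the point, J = [[4.500, 17.000], [0.000, 3.000]] (det J = 13.500).
Solving J·Δ = −F gives Δ = (1.704, -1.083).
Then the next iterate is (p, q)₁ = (3.704, -0.583).

(3.704, -0.583)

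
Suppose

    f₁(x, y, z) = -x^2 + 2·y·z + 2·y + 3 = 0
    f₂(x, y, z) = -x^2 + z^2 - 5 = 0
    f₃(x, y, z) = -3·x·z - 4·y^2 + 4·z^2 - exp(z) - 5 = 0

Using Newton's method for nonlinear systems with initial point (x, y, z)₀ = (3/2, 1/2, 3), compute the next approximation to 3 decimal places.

At (3/2, 1/2, 3): F = (4.750, 1.750, -3.58554).
Jacobian J = [[-2·x, 2·z + 2, 2·y], [-2·x, 0, 2·z], [-3·z, -8·y, -3·x + 8·z - exp(z)]].
At the point, J = [[-3.000, 8.000, 1.000], [-3.000, 0.000, 6.000], [-9.000, -4.000, -0.58554]] (det J = -506.05289).
Solving J·Δ = −F gives Δ = (-0.112, -0.592, -0.348).
Then the next iterate is (x, y, z)₁ = (1.388, -0.092, 2.652).

(1.388, -0.092, 2.652)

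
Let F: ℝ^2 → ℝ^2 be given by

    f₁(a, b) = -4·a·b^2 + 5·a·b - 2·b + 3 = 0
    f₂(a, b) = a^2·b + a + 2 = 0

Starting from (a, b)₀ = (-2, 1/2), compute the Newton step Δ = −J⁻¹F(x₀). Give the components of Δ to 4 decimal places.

(-2.0000, -1.0000)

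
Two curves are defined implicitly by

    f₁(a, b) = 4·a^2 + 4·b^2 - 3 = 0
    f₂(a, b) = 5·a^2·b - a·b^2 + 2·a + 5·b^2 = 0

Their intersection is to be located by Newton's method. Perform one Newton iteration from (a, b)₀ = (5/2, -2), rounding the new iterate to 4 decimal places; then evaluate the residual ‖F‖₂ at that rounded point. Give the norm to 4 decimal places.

34.8029

At (5/2, -2): F = (38.0000, -47.5000).
Jacobian J = [[8·a, 8·b], [10·a·b - b^2 + 2, 5·a^2 - 2·a·b + 10·b]].
At the point, J = [[20.0000, -16.0000], [-52.0000, 21.2500]] (det J = -407.0000).
Solving J·Δ = −F gives Δ = (0.1167, 2.5209).
Then the next iterate is (a, b)₁ = (2.6167, 0.5209).
Re-evaluating at (2.6167, 0.5209): F = (25.473823, 23.713398), so ‖F‖₂ = 34.8029.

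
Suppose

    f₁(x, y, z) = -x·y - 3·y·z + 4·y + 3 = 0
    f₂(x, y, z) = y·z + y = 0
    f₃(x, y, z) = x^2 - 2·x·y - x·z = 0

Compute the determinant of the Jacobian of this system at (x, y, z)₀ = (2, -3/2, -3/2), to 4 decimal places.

-71.2500

J = [[-y, -x - 3·z + 4, -3·y], [0, z + 1, y], [2·x - 2·y - z, -2·x, -x]].
At the point, J = [[1.5000, 6.5000, 4.5000], [0.0000, -0.5000, -1.5000], [8.5000, -4.0000, -2.0000]].
det J = -71.2500.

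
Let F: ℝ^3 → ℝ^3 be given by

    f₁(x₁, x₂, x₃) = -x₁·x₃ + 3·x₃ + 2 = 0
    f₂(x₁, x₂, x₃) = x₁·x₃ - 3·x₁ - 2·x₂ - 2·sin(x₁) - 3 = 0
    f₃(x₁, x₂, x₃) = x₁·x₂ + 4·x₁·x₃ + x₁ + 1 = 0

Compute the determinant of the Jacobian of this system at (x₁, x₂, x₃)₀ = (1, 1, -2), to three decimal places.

-54.161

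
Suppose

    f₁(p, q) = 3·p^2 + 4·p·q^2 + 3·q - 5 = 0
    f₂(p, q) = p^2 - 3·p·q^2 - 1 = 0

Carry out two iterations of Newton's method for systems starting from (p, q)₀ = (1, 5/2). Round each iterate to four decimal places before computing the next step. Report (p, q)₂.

At (1, 5/2): F = (30.5000, -18.7500).
Jacobian J = [[6·p + 4·q^2, 8·p·q + 3], [2·p - 3·q^2, -6·p·q]].
At the point, J = [[31.0000, 23.0000], [-16.7500, -15.0000]] (det J = -79.7500).
Solving J·Δ = −F gives Δ = (-0.3292, -0.8824).
Then the next iterate is (p, q)₁ = (0.6708, 1.6176).
Round to (0.6708, 1.6176) and repeat: F = (8.223659, -5.815733), J = [[14.491319, 11.680689], [-6.508289, -6.510516]].
Δ = (0.7854, -1.6784), so (p, q)₂ = (1.4562, -0.0608).

(1.4562, -0.0608)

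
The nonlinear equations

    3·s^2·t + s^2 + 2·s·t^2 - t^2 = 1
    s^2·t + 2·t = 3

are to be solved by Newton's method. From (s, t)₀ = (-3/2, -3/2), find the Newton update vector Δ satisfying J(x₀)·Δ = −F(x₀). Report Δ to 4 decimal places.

(4.8394, -2.9182)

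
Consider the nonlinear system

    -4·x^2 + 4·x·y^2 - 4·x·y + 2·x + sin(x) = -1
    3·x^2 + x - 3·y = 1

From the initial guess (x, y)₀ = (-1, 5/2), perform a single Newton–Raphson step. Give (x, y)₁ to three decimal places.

(-1.265, 0.775)

At (-1, 5/2): F = (-20.84147, -6.500).
Jacobian J = [[-8·x + 4·y^2 - 4·y + cos(x) + 2, 8·x·y - 4·x], [6·x + 1, -3]].
At the point, J = [[25.54030, -16.000], [-5.000, -3.000]] (det J = -156.62091).
Solving J·Δ = −F gives Δ = (-0.265, -1.725).
Then the next iterate is (x, y)₁ = (-1.265, 0.775).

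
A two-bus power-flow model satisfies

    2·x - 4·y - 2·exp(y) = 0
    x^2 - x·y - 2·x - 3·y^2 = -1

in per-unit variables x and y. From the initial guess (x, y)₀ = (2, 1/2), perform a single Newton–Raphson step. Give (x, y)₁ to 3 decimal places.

(0.928, 0.028)

At (2, 1/2): F = (-1.29744, -0.750).
Jacobian J = [[2, -2·exp(y) - 4], [2·x - y - 2, -x - 6·y]].
At the point, J = [[2.000, -7.29744], [1.500, -5.000]] (det J = 0.94616).
Solving J·Δ = −F gives Δ = (-1.072, -0.472).
Then the next iterate is (x, y)₁ = (0.928, 0.028).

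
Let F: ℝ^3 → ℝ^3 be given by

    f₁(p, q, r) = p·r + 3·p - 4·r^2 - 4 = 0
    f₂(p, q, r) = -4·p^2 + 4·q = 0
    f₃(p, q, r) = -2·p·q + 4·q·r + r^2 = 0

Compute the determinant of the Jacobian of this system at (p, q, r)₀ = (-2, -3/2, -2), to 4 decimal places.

-1104.0000

J = [[r + 3, 0, p - 8·r], [-8·p, 4, 0], [-2·q, -2·p + 4·r, 4·q + 2·r]].
At the point, J = [[1.0000, 0.0000, 14.0000], [16.0000, 4.0000, 0.0000], [3.0000, -4.0000, -10.0000]].
det J = -1104.0000.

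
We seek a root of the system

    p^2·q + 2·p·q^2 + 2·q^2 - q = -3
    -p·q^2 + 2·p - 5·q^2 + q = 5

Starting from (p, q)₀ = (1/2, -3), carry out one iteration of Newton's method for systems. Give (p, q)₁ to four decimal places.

(0.4020, -1.3584)

At (1/2, -3): F = (32.2500, -56.5000).
Jacobian J = [[2·p·q + 2·q^2, p^2 + 4·p·q + 4·q - 1], [-q^2 + 2, -2·p·q - 10·q + 1]].
At the point, J = [[15.0000, -18.7500], [-7.0000, 34.0000]] (det J = 378.7500).
Solving J·Δ = −F gives Δ = (-0.0980, 1.6416).
Then the next iterate is (p, q)₁ = (0.4020, -1.3584).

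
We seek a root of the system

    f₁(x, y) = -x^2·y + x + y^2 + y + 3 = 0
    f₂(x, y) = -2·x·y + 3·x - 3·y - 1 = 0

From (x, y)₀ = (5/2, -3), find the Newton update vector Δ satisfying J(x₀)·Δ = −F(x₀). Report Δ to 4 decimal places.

At (5/2, -3): F = (30.2500, 30.5000).
Jacobian J = [[-2·x·y + 1, -x^2 + 2·y + 1], [-2·y + 3, -2·x - 3]].
At the point, J = [[16.0000, -11.2500], [9.0000, -8.0000]] (det J = -26.7500).
Solving J·Δ = −F gives Δ = (3.7804, 8.0654).

(3.7804, 8.0654)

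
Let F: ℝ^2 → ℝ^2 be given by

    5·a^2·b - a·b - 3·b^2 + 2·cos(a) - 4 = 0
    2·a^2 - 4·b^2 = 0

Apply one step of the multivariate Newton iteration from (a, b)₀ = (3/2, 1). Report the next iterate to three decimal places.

(1.289, 0.904)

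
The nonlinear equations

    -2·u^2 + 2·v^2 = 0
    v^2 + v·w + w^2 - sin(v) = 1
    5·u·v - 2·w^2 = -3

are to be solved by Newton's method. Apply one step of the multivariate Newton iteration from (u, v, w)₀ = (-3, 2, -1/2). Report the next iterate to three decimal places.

At (-3, 2, -1/2): F = (-10.000, 1.34070, -27.500).
Jacobian J = [[-4·u, 4·v, 0], [0, 2·v + w - cos(v), v + 2·w], [5·v, 5·u, -4·w]].
At the point, J = [[12.000, 8.000, 0.000], [0.000, 3.91615, 1.000], [10.000, -15.000, 2.000]] (det J = 353.98752).
Solving J·Δ = −F gives Δ = (1.327, -0.741, 1.560).
Then the next iterate is (u, v, w)₁ = (-1.673, 1.259, 1.060).

(-1.673, 1.259, 1.060)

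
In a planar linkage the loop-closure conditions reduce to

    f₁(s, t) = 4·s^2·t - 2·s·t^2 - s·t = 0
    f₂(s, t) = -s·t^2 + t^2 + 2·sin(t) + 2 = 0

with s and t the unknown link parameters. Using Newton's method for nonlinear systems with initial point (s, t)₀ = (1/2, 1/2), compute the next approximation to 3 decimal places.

(-0.224, -0.948)

At (1/2, 1/2): F = (0.000, 3.08385).
Jacobian J = [[8·s·t - 2·t^2 - t, 4·s^2 - 4·s·t - s], [-t^2, -2·s·t + 2·t + 2·cos(t)]].
At the point, J = [[1.000, -0.500], [-0.250, 2.25517]] (det J = 2.13017).
Solving J·Δ = −F gives Δ = (-0.724, -1.448).
Then the next iterate is (s, t)₁ = (-0.224, -0.948).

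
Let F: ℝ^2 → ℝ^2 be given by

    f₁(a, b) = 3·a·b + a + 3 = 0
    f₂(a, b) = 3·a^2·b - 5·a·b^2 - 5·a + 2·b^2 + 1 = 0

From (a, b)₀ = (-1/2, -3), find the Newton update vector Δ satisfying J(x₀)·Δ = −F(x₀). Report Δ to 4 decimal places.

(0.8157, 0.3165)

At (-1/2, -3): F = (7.0000, 41.7500).
Jacobian J = [[3·b + 1, 3·a], [6·a·b - 5·b^2 - 5, 3·a^2 - 10·a·b + 4·b]].
At the point, J = [[-8.0000, -1.5000], [-41.0000, -26.2500]] (det J = 148.5000).
Solving J·Δ = −F gives Δ = (0.8157, 0.3165).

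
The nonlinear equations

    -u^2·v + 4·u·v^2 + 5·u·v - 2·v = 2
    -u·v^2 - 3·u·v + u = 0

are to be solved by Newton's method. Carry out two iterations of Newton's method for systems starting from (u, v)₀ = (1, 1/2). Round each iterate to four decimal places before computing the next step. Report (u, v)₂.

(2.1829, 0.3391)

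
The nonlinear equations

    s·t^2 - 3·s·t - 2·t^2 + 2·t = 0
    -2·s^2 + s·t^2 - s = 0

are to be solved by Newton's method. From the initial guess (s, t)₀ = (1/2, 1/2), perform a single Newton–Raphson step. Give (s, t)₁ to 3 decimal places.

(0.222, 0.722)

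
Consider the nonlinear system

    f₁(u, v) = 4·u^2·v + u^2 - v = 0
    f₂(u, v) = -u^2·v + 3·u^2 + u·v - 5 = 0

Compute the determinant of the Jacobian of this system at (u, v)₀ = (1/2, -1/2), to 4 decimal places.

-0.2500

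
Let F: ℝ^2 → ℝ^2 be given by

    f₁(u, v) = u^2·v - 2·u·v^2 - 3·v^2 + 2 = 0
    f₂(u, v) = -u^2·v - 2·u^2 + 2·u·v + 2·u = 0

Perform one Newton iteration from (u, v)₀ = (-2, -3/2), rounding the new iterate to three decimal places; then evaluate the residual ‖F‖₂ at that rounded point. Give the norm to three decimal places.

1.320

At (-2, -3/2): F = (-1.750, 0.000).
Jacobian J = [[2·u·v - 2·v^2, u^2 - 4·u·v - 6·v], [-2·u·v - 4·u + 2·v + 2, -u^2 + 2·u]].
At the point, J = [[1.500, 1.000], [1.000, -8.000]] (det J = -13.000).
Solving J·Δ = −F gives Δ = (1.077, 0.135).
Then the next iterate is (u, v)₁ = (-0.923, -1.365).
Re-evaluating at (-0.923, -1.365): F = (-1.31304, 0.13282), so ‖F‖₂ = 1.320.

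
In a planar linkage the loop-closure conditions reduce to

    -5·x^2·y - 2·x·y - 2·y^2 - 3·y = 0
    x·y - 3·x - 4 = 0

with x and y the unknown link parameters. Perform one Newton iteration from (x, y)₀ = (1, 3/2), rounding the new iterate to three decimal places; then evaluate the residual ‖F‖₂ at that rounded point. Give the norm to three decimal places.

At (1, 3/2): F = (-19.500, -5.500).
Jacobian J = [[-10·x·y - 2·y, -5·x^2 - 2·x - 4·y - 3], [y - 3, x]].
At the point, J = [[-18.000, -16.000], [-1.500, 1.000]] (det J = -42.000).
Solving J·Δ = −F gives Δ = (-2.560, 1.661).
Then the next iterate is (x, y)₁ = (-1.560, 3.161).
Re-evaluating at (-1.560, 3.161): F = (-58.06757, -4.25116), so ‖F‖₂ = 58.223.

58.223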